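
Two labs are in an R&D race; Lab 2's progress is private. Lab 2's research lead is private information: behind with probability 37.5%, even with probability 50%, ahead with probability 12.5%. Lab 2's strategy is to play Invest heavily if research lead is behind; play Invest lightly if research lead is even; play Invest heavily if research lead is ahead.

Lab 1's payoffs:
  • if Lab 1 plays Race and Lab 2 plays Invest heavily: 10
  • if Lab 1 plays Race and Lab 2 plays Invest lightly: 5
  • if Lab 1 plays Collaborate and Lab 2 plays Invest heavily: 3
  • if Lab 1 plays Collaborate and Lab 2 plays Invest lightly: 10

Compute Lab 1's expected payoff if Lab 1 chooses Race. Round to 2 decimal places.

7.50

Take the expectation over Lab 2's research lead, weighting each type's action by its prior probability.
E[Race] = 0.375·10 + 0.5·5 + 0.125·10 = 3.75 + 2.5 + 1.25 = 7.5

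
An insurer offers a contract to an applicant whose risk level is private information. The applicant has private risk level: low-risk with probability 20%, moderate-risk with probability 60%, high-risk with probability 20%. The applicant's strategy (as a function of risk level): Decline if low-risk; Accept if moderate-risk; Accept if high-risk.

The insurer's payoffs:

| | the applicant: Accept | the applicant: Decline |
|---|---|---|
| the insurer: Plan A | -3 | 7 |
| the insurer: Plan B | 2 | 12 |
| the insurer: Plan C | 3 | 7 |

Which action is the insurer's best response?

Plan B

E[Plan A] = 0.2·(7) + 0.6·(-3) + 0.2·(-3) = -1
E[Plan B] = 0.2·(12) + 0.6·(2) + 0.2·(2) = 4
E[Plan C] = 0.2·(7) + 0.6·(3) + 0.2·(3) = 3.8
Best response: Plan B (4 is the largest).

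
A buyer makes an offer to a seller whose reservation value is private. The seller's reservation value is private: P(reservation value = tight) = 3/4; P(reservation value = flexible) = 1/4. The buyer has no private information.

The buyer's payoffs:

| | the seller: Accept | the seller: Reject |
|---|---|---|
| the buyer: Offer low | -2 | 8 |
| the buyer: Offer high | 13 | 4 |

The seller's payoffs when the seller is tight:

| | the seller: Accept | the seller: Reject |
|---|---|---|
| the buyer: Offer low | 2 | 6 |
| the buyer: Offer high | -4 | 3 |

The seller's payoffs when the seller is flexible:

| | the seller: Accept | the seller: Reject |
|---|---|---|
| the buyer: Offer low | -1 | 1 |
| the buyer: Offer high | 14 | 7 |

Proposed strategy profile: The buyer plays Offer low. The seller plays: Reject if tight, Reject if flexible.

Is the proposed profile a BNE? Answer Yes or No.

The buyer plays Offer low: E[Offer low] = 3/4·(8) + 1/4·(8) = 8; E[Offer high] = 4. Best-responding. ✓
The seller (reservation value tight), facing Offer low: Accept gives 2, Reject gives 6. Proposed Reject is best. ✓
The seller (reservation value flexible), facing Offer low: Accept gives -1, Reject gives 1. Proposed Reject is best. ✓

Yes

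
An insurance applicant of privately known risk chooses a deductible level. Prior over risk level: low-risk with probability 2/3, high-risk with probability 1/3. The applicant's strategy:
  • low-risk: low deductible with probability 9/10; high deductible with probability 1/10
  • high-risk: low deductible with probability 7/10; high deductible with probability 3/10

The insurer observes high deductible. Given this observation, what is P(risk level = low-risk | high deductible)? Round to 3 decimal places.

0.400

Apply Bayes' rule using the sender's strategy as the likelihood.
P(high deductible) = (2/3)·(1/10) + (1/3)·(3/10) = 1/6
P(low-risk | high deductible) = ((2/3)·(1/10)) / (1/6) = (1/15) / (1/6) = 2/5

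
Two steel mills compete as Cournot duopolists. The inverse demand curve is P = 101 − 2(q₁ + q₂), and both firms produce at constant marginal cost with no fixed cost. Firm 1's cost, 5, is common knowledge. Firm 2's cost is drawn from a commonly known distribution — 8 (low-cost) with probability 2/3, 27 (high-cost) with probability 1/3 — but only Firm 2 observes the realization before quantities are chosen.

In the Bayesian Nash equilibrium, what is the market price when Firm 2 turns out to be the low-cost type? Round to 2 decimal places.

36.94

Type-c best response for Firm 2: q₂(c) = (101 − c)/4 − q₁/2.
Firm 1 maximizes expected profit; its first-order condition is 101 − 4q₁ − 2E[q₂] − 5 = 0.
Substituting E[q₂] and solving: E[c₂] = 14.3333, so q₁ = (101 − 2·5 + 14.3333)/6 = 17.5556.
q₂(low-cost) = 14.4722, so P = 101 − 2·(17.5556 + 14.4722) = 36.9444.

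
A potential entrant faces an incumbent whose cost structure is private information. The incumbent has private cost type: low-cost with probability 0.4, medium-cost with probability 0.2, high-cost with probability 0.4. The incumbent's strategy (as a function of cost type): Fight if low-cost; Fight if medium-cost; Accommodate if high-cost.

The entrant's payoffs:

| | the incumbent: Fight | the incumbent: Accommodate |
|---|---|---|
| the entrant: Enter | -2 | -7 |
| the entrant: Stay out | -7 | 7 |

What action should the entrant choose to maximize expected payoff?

Compute the entrant's expected payoff for each action, taking the expectation over the incumbent's type.
E[Enter] = 0.4·(-2) + 0.2·(-2) + 0.4·(-7) = -4
E[Stay out] = 0.4·(-7) + 0.2·(-7) + 0.4·(7) = -1.4
Best response: Stay out (-1.4 is the largest).

Stay out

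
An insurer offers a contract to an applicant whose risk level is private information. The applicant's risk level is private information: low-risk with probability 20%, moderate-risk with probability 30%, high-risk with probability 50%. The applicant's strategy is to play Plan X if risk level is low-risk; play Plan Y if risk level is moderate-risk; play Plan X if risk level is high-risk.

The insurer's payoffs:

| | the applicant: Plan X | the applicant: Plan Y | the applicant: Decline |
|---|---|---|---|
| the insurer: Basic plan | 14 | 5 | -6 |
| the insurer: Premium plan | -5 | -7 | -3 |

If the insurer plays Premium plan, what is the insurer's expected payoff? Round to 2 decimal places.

-5.60

E[Premium plan] = 0.2·(-5) + 0.3·(-7) + 0.5·(-5) = (-1) + (-2.1) + (-2.5) = -5.6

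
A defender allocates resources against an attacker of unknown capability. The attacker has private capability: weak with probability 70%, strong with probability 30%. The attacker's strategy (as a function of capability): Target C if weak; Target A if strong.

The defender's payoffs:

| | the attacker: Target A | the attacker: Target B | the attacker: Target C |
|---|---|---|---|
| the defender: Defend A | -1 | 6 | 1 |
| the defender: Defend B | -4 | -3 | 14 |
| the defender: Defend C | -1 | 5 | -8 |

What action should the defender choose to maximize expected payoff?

Defend B

E[Defend A] = 0.7·(1) + 0.3·(-1) = 0.4
E[Defend B] = 0.7·(14) + 0.3·(-4) = 8.6
E[Defend C] = 0.7·(-8) + 0.3·(-1) = -5.9
Best response: Defend B (8.6 is the largest).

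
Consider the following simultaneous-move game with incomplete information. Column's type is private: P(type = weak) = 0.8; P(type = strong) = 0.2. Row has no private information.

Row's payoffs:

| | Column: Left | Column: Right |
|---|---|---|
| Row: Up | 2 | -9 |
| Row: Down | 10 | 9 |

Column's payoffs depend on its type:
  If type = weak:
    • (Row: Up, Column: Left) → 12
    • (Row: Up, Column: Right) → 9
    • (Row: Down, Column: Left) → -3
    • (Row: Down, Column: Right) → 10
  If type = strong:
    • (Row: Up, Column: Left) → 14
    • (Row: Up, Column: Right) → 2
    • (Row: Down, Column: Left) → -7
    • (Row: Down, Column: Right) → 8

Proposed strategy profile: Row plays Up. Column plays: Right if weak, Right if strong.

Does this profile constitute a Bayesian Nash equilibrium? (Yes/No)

No

A profile is a BNE iff every type of every player is best-responding given beliefs about the other side.
Row plays Up: E[Up] = 0.8·(-9) + 0.2·(-9) = -9; E[Down] = 9. Not best-responding. ✗
Column (type weak), facing Up: Left gives 12, Right gives 9. Proposed Right is not best — profitable deviation exists. ✗
Column (type strong), facing Up: Left gives 14, Right gives 2. Proposed Right is not best — profitable deviation exists. ✗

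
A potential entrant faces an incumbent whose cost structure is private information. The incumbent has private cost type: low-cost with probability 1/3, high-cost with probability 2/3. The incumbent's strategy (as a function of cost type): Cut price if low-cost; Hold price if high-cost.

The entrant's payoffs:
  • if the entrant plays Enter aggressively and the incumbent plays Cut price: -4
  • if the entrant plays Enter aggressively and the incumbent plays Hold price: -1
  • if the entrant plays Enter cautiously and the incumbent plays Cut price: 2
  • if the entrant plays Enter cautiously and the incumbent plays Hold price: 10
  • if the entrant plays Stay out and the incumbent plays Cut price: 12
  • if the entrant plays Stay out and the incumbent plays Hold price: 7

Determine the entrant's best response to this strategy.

E[Enter aggressively] = 1/3·(-4) + 2/3·(-1) = -2
E[Enter cautiously] = 1/3·(2) + 2/3·(10) = 22/3
E[Stay out] = 1/3·(12) + 2/3·(7) = 26/3
Best response: Stay out (26/3 is the largest).

Stay out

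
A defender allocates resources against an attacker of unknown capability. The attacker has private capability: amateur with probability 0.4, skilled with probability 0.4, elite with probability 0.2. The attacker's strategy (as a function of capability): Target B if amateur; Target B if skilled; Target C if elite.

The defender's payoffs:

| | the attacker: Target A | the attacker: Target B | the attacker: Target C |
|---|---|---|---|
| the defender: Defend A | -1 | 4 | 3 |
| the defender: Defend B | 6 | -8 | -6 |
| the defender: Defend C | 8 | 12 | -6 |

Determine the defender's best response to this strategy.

E[Defend A] = 0.4·(4) + 0.4·(4) + 0.2·(3) = 3.8
E[Defend B] = 0.4·(-8) + 0.4·(-8) + 0.2·(-6) = -7.6
E[Defend C] = 0.4·(12) + 0.4·(12) + 0.2·(-6) = 8.4
Best response: Defend C (8.4 is the largest).

Defend C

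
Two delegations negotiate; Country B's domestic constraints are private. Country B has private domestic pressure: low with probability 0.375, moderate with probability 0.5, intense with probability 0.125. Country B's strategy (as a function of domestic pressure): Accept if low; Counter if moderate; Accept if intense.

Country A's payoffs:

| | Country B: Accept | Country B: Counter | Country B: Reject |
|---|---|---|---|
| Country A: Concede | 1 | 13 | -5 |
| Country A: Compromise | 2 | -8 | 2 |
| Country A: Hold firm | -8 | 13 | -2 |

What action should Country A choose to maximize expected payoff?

Compute Country A's expected payoff for each action, taking the expectation over Country B's type.
E[Concede] = 0.375·(1) + 0.5·(13) + 0.125·(1) = 7
E[Compromise] = 0.375·(2) + 0.5·(-8) + 0.125·(2) = -3
E[Hold firm] = 0.375·(-8) + 0.5·(13) + 0.125·(-8) = 2.5
Best response: Concede (7 is the largest).

Concede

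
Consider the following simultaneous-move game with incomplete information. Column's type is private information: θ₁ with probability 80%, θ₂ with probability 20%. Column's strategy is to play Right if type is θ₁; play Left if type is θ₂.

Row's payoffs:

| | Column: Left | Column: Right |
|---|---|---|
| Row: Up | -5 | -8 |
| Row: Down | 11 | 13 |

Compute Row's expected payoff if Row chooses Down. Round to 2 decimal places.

E[Down] = 0.8·13 + 0.2·11 = 10.4 + 2.2 = 12.6

12.60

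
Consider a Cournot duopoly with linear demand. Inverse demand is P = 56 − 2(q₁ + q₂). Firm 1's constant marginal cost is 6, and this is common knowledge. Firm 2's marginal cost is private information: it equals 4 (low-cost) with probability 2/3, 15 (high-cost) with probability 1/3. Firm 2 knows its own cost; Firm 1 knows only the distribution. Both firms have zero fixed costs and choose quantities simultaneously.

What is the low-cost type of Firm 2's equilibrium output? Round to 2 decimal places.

Firm 2 with cost c maximizes (56 − 2(q₁+q₂) − c)·q₂, giving q₂(c) = (56 − c − 2q₁)/4.
E[c₂] = 2/3·4 + 1/3·15 = 7.66667
Firm 1's FOC against E[q₂] yields q₁ = (56 − 2·6 + E[c₂])/6 = (56 − 12 + 7.66667)/6 = 8.61111.
q₂(low-cost) = (56 − 4 − 2·8.61111)/4 = 8.69444.

8.69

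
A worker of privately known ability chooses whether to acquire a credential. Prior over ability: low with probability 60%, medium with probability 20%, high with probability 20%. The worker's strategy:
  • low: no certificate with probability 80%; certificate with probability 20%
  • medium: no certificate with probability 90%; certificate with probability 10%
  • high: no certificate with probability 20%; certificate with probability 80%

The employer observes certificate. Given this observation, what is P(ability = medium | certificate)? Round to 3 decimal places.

Apply Bayes' rule using the sender's strategy as the likelihood.
P(certificate) = 0.6·0.2 + 0.2·0.1 + 0.2·0.8 = 0.3
P(medium | certificate) = (0.2·0.1) / 0.3 = 0.02 / 0.3 = 0.0666667

0.067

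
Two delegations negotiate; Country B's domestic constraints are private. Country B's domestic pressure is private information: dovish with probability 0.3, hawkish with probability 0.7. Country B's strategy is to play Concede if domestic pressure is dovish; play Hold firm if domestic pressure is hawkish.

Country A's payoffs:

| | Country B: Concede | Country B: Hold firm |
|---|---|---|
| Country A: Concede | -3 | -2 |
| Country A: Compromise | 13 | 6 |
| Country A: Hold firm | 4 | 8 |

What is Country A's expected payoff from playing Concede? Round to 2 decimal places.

-2.30

Take the expectation over Country B's domestic pressure, weighting each type's action by its prior probability.
E[Concede] = 0.3·(-3) + 0.7·(-2) = (-0.9) + (-1.4) = -2.3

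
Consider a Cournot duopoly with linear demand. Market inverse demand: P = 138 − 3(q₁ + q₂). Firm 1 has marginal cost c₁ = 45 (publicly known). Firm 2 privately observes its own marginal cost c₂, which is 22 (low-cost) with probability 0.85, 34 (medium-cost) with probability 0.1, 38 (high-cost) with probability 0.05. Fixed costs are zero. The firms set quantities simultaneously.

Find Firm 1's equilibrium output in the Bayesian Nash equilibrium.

Firm 2 with cost c maximizes (138 − 3(q₁+q₂) − c)·q₂, giving q₂(c) = (138 − c − 3q₁)/6.
E[c₂] = 0.85·22 + 0.1·34 + 0.05·38 = 24
Firm 1's FOC against E[q₂] yields q₁ = (138 − 2·45 + E[c₂])/9 = (138 − 90 + 24)/9 = 8.

8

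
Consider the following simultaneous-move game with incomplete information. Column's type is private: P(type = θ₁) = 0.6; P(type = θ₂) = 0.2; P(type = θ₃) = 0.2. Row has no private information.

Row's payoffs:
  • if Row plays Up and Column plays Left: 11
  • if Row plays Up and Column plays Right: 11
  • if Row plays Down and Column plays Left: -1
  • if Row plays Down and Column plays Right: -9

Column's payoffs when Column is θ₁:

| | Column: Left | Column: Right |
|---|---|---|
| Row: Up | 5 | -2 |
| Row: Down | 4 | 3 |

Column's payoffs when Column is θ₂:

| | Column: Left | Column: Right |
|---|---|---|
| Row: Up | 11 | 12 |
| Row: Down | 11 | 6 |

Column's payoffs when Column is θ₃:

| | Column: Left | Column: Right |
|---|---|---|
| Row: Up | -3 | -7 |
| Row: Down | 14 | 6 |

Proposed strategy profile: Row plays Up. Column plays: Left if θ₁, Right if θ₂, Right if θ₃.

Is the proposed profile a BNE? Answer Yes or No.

Row plays Up: E[Up] = 0.6·(11) + 0.2·(11) + 0.2·(11) = 11; E[Down] = -4.2. Best-responding. ✓
Column (type θ₁), facing Up: Left gives 5, Right gives -2. Proposed Left is best. ✓
Column (type θ₂), facing Up: Left gives 11, Right gives 12. Proposed Right is best. ✓
Column (type θ₃), facing Up: Left gives -3, Right gives -7. Proposed Right is not best — profitable deviation exists. ✗

No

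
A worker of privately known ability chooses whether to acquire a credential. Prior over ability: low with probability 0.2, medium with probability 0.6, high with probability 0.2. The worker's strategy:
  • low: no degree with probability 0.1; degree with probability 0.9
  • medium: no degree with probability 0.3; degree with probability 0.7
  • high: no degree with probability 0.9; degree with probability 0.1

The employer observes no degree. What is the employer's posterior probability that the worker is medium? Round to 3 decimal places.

Apply Bayes' rule using the sender's strategy as the likelihood.
P(no degree) = 0.2·0.1 + 0.6·0.3 + 0.2·0.9 = 0.38
P(medium | no degree) = (0.6·0.3) / 0.38 = 0.18 / 0.38 = 0.473684

0.474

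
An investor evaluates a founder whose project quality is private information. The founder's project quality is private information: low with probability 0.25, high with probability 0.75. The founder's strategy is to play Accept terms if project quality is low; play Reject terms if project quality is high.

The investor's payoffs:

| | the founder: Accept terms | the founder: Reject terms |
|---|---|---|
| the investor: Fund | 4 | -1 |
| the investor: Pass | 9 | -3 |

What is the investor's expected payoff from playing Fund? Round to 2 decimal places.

0.25

E[Fund] = 0.25·4 + 0.75·(-1) = 1 + (-0.75) = 0.25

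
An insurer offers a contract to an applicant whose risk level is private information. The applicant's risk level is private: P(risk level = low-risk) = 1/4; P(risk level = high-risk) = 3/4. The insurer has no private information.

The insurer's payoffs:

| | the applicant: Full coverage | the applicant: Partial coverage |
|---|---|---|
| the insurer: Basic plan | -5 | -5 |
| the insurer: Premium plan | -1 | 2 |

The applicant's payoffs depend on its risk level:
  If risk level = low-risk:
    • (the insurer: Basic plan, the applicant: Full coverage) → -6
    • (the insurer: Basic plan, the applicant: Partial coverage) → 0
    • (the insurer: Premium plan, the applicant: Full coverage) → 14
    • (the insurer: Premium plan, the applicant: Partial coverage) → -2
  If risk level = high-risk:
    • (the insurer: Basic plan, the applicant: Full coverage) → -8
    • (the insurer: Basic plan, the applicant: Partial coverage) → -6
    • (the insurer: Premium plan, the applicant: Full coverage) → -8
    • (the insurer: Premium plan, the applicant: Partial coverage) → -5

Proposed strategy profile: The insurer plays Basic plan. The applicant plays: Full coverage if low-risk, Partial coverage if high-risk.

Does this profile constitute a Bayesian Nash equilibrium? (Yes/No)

A profile is a BNE iff every type of every player is best-responding given beliefs about the other side.
The insurer plays Basic plan: E[Basic plan] = 1/4·(-5) + 3/4·(-5) = -5; E[Premium plan] = 5/4. Not best-responding. ✗
The applicant (risk level low-risk), facing Basic plan: Full coverage gives -6, Partial coverage gives 0. Proposed Full coverage is not best — profitable deviation exists. ✗
The applicant (risk level high-risk), facing Basic plan: Full coverage gives -8, Partial coverage gives -6. Proposed Partial coverage is best. ✓

No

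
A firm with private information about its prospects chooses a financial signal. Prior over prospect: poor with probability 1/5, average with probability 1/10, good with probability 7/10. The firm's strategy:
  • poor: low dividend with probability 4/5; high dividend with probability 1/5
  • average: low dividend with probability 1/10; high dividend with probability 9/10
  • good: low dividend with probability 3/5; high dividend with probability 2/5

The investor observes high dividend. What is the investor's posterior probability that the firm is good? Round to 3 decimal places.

0.683

P(high dividend) = (1/5)·(1/5) + (1/10)·(9/10) + (7/10)·(2/5) = 41/100
P(good | high dividend) = ((7/10)·(2/5)) / (41/100) = (7/25) / (41/100) = 28/41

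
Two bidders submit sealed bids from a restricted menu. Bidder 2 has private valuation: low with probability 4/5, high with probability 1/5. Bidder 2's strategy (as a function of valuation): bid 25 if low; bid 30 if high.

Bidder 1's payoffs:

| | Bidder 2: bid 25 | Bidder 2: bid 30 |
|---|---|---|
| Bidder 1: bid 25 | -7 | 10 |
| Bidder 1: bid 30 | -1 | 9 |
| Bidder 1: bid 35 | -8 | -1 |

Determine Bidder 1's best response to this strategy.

Compute Bidder 1's expected payoff for each action, taking the expectation over Bidder 2's type.
E[bid 25] = 4/5·(-7) + 1/5·(10) = -18/5
E[bid 30] = 4/5·(-1) + 1/5·(9) = 1
E[bid 35] = 4/5·(-8) + 1/5·(-1) = -33/5
Best response: bid 30 (1 is the largest).

bid 30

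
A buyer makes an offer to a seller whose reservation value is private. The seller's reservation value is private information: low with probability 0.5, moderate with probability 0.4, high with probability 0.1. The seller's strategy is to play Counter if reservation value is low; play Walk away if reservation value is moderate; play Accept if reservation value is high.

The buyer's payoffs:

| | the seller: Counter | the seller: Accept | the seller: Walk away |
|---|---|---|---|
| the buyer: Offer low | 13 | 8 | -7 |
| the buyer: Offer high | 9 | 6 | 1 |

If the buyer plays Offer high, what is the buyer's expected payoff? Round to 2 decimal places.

E[Offer high] = 0.5·9 + 0.4·1 + 0.1·6 = 4.5 + 0.4 + 0.6 = 5.5

5.50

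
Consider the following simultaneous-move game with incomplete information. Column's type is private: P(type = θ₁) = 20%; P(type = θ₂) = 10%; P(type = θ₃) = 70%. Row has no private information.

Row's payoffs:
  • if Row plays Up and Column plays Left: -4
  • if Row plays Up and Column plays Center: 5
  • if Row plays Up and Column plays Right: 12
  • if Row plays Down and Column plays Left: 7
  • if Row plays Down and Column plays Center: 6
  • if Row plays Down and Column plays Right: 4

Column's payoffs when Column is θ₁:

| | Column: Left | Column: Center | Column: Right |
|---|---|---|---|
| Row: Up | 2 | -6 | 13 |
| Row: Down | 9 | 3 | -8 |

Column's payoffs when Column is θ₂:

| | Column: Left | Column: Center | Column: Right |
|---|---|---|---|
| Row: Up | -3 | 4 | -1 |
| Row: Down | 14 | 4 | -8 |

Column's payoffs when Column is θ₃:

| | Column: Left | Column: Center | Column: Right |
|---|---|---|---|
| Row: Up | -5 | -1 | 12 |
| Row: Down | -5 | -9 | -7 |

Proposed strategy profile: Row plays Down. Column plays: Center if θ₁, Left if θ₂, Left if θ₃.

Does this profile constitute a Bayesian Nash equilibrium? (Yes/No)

No

Row plays Down: E[Down] = 0.2·(6) + 0.1·(7) + 0.7·(7) = 6.8; E[Up] = -2.2. Best-responding. ✓
Column (type θ₁), facing Down: Left gives 9, Center gives 3, Right gives -8. Proposed Center is not best — profitable deviation exists. ✗
Column (type θ₂), facing Down: Left gives 14, Center gives 4, Right gives -8. Proposed Left is best. ✓
Column (type θ₃), facing Down: Left gives -5, Center gives -9, Right gives -7. Proposed Left is best. ✓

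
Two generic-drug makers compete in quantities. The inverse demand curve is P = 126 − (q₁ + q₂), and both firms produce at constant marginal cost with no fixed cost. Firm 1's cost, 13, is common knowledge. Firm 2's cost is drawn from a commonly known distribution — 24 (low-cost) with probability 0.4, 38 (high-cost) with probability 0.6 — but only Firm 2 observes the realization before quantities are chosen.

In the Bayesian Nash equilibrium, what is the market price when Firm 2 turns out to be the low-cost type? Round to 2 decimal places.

52.93

Type-c best response for Firm 2: q₂(c) = (126 − c)/2 − q₁/2.
Firm 1 maximizes expected profit; its first-order condition is 126 − 2q₁ − E[q₂] − 13 = 0.
Substituting E[q₂] and solving: E[c₂] = 32.4, so q₁ = (126 − 2·13 + 32.4)/3 = 44.1333.
q₂(low-cost) = 28.9333, so P = 126 − (44.1333 + 28.9333) = 52.9333.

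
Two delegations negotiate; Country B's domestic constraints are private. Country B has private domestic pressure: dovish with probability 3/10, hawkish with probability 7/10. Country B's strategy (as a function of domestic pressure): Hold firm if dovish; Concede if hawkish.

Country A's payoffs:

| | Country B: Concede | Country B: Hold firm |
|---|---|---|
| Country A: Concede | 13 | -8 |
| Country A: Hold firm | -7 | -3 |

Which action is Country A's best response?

E[Concede] = 3/10·(-8) + 7/10·(13) = 67/10
E[Hold firm] = 3/10·(-3) + 7/10·(-7) = -29/5
Best response: Concede (67/10 is the largest).

Concede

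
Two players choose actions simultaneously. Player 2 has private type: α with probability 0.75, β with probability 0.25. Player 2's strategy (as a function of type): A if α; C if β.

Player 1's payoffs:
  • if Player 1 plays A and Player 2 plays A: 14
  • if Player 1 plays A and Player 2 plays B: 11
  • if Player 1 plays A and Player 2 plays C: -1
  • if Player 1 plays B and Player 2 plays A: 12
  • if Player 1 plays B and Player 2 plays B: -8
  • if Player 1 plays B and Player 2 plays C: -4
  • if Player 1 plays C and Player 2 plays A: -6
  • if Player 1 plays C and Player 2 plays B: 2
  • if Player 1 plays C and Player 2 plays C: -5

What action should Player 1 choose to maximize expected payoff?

A

E[A] = 0.75·(14) + 0.25·(-1) = 10.25
E[B] = 0.75·(12) + 0.25·(-4) = 8
E[C] = 0.75·(-6) + 0.25·(-5) = -5.75
Best response: A (10.25 is the largest).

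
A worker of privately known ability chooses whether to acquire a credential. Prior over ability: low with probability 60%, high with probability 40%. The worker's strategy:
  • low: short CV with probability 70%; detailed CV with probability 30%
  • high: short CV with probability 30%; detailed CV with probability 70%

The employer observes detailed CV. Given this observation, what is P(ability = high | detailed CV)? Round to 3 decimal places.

0.609

P(detailed CV) = 0.6·0.3 + 0.4·0.7 = 0.46
P(high | detailed CV) = (0.4·0.7) / 0.46 = 0.28 / 0.46 = 0.608696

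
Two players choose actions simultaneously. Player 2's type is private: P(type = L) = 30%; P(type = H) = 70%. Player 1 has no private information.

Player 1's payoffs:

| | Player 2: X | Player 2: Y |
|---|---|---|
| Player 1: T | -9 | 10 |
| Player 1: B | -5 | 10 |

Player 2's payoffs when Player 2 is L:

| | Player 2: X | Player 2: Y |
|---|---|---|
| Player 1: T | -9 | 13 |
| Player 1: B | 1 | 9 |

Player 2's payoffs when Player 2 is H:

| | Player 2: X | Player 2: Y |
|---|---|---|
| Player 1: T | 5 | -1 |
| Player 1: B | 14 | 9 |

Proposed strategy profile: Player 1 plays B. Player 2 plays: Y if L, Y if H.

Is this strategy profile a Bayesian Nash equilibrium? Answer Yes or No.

A profile is a BNE iff every type of every player is best-responding given beliefs about the other side.
Player 1 plays B: E[B] = 0.3·(10) + 0.7·(10) = 10; E[T] = 10. Best-responding. ✓
Player 2 (type L), facing B: X gives 1, Y gives 9. Proposed Y is best. ✓
Player 2 (type H), facing B: X gives 14, Y gives 9. Proposed Y is not best — profitable deviation exists. ✗

No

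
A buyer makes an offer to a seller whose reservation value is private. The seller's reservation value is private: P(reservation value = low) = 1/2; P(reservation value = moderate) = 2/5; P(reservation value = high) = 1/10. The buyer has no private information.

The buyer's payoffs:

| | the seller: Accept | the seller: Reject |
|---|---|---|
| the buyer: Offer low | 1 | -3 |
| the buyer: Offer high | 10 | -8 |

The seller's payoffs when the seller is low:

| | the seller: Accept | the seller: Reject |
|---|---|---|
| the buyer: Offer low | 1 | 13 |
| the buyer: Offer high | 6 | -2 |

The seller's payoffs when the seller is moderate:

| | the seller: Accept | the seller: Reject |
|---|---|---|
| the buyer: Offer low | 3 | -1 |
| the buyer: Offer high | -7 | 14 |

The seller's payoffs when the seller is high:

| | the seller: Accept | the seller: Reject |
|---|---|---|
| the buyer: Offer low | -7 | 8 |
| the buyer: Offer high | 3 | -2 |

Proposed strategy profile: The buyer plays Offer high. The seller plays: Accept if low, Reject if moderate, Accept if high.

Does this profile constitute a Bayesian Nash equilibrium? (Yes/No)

The buyer plays Offer high: E[Offer high] = 1/2·(10) + 2/5·(-8) + 1/10·(10) = 14/5; E[Offer low] = -3/5. Best-responding. ✓
The seller (reservation value low), facing Offer high: Accept gives 6, Reject gives -2. Proposed Accept is best. ✓
The seller (reservation value moderate), facing Offer high: Accept gives -7, Reject gives 14. Proposed Reject is best. ✓
The seller (reservation value high), facing Offer high: Accept gives 3, Reject gives -2. Proposed Accept is best. ✓

Yes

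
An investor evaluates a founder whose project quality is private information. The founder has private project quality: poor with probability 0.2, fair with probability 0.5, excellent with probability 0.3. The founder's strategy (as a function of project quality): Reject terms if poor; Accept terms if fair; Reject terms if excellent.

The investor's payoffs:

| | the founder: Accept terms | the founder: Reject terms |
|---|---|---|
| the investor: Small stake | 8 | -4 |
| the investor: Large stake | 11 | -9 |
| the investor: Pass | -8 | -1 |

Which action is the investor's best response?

E[Small stake] = 0.2·(-4) + 0.5·(8) + 0.3·(-4) = 2
E[Large stake] = 0.2·(-9) + 0.5·(11) + 0.3·(-9) = 1
E[Pass] = 0.2·(-1) + 0.5·(-8) + 0.3·(-1) = -4.5
Best response: Small stake (2 is the largest).

Small stake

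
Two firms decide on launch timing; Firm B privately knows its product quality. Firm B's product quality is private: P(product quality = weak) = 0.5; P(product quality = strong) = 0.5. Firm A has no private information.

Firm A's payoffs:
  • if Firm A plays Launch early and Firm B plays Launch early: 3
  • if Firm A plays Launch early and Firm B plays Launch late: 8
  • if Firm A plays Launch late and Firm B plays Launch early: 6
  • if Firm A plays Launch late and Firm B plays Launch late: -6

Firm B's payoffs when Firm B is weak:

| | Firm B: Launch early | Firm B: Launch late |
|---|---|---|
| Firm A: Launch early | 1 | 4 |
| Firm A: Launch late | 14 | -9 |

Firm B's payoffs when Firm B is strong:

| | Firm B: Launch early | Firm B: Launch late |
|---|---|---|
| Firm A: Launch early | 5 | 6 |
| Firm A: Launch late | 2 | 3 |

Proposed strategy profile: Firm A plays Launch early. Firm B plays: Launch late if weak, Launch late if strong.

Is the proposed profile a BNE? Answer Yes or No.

Yes

Firm A plays Launch early: E[Launch early] = 0.5·(8) + 0.5·(8) = 8; E[Launch late] = -6. Best-responding. ✓
Firm B (product quality weak), facing Launch early: Launch early gives 1, Launch late gives 4. Proposed Launch late is best. ✓
Firm B (product quality strong), facing Launch early: Launch early gives 5, Launch late gives 6. Proposed Launch late is best. ✓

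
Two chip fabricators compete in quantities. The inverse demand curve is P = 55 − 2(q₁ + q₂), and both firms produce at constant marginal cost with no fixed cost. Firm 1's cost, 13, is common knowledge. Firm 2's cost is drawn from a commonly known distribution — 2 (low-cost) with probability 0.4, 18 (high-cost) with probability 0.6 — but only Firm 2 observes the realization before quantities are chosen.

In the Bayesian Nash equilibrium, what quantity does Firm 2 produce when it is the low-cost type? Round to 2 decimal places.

9.87

Each type of Firm 2 best-responds to q₁; Firm 1 best-responds to the expected q₂ over Firm 2's types.
Firm 2 with cost c maximizes (55 − 2(q₁+q₂) − c)·q₂, giving q₂(c) = (55 − c − 2q₁)/4.
E[c₂] = 0.4·2 + 0.6·18 = 11.6
Firm 1's FOC against E[q₂] yields q₁ = (55 − 2·13 + E[c₂])/6 = (55 − 26 + 11.6)/6 = 6.76667.
q₂(low-cost) = (55 − 2 − 2·6.76667)/4 = 9.86667.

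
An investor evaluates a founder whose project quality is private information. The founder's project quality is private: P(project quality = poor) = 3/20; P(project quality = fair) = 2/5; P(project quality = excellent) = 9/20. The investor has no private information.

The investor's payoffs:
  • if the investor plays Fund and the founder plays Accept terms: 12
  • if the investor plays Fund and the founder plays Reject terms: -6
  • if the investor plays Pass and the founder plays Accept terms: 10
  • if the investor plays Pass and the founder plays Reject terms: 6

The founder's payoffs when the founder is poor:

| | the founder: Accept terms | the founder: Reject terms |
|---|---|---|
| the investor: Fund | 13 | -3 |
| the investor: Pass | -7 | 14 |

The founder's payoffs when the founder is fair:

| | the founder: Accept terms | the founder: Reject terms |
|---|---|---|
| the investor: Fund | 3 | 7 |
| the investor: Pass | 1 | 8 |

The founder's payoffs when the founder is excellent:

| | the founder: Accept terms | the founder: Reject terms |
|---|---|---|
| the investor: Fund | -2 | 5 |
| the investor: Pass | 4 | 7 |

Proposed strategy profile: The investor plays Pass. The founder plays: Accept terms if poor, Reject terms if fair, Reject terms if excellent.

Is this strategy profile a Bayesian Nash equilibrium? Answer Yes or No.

The investor plays Pass: E[Pass] = 3/20·(10) + 2/5·(6) + 9/20·(6) = 33/5; E[Fund] = -33/10. Best-responding. ✓
The founder (project quality poor), facing Pass: Accept terms gives -7, Reject terms gives 14. Proposed Accept terms is not best — profitable deviation exists. ✗
The founder (project quality fair), facing Pass: Accept terms gives 1, Reject terms gives 8. Proposed Reject terms is best. ✓
The founder (project quality excellent), facing Pass: Accept terms gives 4, Reject terms gives 7. Proposed Reject terms is best. ✓

No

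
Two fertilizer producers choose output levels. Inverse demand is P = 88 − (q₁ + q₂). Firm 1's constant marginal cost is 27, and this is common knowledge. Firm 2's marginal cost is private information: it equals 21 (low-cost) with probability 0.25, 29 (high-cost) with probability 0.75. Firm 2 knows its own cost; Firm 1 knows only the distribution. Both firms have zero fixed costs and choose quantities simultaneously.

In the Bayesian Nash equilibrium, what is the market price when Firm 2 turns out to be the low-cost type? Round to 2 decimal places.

Type-c best response for Firm 2: q₂(c) = (88 − c)/2 − q₁/2.
Firm 1 maximizes expected profit; its first-order condition is 88 − 2q₁ − E[q₂] − 27 = 0.
Substituting E[q₂] and solving: E[c₂] = 27, so q₁ = (88 − 2·27 + 27)/3 = 20.3333.
q₂(low-cost) = 23.3333, so P = 88 − (20.3333 + 23.3333) = 44.3333.

44.33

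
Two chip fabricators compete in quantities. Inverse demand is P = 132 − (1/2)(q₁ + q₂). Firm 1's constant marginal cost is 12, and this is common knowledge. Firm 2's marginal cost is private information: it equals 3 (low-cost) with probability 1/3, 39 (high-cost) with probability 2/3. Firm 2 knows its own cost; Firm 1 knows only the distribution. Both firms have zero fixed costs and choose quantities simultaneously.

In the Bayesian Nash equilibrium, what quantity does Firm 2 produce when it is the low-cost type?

84

Type-c best response for Firm 2: q₂(c) = (132 − c) − q₁/2.
Firm 1 maximizes expected profit; its first-order condition is 132 − q₁ − (1/2)E[q₂] − 12 = 0.
Substituting E[q₂] and solving: E[c₂] = 27, so q₁ = (132 − 2·12 + 27)/(3/2) = 90.
q₂(low-cost) = (132 − 3 − (1/2)·90) = 84.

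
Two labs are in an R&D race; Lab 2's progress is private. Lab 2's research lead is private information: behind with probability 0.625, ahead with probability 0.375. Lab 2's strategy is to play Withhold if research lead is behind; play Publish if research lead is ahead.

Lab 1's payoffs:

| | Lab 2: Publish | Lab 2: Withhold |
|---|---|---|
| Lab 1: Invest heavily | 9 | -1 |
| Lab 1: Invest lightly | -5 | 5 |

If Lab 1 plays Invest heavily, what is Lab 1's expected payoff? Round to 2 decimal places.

2.75

E[Invest heavily] = 0.625·(-1) + 0.375·9 = (-0.625) + 3.375 = 2.75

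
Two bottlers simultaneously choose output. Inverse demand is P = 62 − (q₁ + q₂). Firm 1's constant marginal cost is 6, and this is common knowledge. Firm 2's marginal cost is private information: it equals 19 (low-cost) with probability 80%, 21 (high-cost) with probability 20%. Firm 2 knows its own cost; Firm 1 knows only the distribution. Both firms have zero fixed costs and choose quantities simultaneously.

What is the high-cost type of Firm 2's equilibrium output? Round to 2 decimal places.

8.93

Type-c best response for Firm 2: q₂(c) = (62 − c)/2 − q₁/2.
Firm 1 maximizes expected profit; its first-order condition is 62 − 2q₁ − E[q₂] − 6 = 0.
Substituting E[q₂] and solving: E[c₂] = 19.4, so q₁ = (62 − 2·6 + 19.4)/3 = 23.1333.
q₂(high-cost) = (62 − 21 − 23.1333)/2 = 8.93333.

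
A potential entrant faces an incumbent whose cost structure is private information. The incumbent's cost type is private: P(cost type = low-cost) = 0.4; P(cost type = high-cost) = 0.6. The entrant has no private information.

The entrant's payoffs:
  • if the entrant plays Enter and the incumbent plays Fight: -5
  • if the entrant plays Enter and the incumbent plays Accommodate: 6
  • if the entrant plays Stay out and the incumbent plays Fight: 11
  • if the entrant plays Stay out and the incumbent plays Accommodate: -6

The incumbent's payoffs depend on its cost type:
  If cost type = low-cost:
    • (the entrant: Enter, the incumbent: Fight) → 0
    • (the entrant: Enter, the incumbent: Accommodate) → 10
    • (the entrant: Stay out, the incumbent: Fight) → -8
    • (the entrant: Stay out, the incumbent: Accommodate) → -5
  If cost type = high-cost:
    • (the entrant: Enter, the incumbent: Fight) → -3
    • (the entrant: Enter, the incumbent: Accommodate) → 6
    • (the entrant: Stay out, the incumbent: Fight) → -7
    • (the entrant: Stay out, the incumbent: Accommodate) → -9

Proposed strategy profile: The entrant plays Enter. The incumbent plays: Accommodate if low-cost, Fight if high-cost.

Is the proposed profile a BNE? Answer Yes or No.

The entrant plays Enter: E[Enter] = 0.4·(6) + 0.6·(-5) = -0.6; E[Stay out] = 4.2. Not best-responding. ✗
The incumbent (cost type low-cost), facing Enter: Fight gives 0, Accommodate gives 10. Proposed Accommodate is best. ✓
The incumbent (cost type high-cost), facing Enter: Fight gives -3, Accommodate gives 6. Proposed Fight is not best — profitable deviation exists. ✗

No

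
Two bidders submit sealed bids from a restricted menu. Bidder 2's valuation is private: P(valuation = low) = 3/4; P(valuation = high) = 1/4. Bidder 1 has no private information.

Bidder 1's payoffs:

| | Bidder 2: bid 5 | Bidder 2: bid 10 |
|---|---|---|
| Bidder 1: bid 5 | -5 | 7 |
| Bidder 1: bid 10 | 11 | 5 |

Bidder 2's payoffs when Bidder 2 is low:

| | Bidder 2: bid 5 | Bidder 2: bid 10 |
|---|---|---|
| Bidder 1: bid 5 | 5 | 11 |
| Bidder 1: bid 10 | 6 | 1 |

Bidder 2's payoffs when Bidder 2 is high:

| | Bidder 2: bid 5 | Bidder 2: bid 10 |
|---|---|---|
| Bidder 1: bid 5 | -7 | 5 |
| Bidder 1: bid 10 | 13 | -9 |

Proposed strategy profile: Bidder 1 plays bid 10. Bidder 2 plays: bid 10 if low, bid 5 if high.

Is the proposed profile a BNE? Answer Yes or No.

A profile is a BNE iff every type of every player is best-responding given beliefs about the other side.
Bidder 1 plays bid 10: E[bid 10] = 3/4·(5) + 1/4·(11) = 13/2; E[bid 5] = 4. Best-responding. ✓
Bidder 2 (valuation low), facing bid 10: bid 5 gives 6, bid 10 gives 1. Proposed bid 10 is not best — profitable deviation exists. ✗
Bidder 2 (valuation high), facing bid 10: bid 5 gives 13, bid 10 gives -9. Proposed bid 5 is best. ✓

No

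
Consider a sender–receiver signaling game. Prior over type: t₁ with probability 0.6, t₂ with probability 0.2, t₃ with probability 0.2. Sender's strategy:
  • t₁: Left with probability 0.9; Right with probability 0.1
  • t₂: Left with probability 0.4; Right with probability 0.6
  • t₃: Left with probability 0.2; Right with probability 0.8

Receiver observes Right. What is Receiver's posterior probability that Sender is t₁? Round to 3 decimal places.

0.176

Apply Bayes' rule using the sender's strategy as the likelihood.
P(Right) = 0.6·0.1 + 0.2·0.6 + 0.2·0.8 = 0.34
P(t₁ | Right) = (0.6·0.1) / 0.34 = 0.06 / 0.34 = 0.176471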